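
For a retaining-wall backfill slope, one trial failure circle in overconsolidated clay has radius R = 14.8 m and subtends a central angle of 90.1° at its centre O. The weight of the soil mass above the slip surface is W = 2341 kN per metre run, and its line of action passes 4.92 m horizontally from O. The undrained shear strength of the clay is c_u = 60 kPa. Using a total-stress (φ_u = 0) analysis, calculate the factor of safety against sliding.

Taking moments about the centre O, the resisting moment is provided by the undrained shear strength acting along the arc:
Arc length L_a = R·θ = 14.8·(90.1°·π/180) = 14.8·1.5725 = 23.27 m
M_R = c_u·L_a·R = 60·23.27·14.8 = 20667.0 kN·m/m
M_D = W·d = 2341·4.92 = 11517.7 kN·m/m
FS = M_R / M_D = 20667.0 / 11517.7 = 1.794

FS = 1.79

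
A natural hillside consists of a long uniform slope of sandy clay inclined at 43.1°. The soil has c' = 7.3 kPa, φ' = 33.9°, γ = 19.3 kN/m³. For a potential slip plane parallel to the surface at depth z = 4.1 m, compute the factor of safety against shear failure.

FS = 0.90

For an infinite slope with a slip plane parallel to the surface (no pore pressure): FS = [c' + γz cos²β tanφ'] / [γz sinβ cosβ].
γz = 19.3·4.1 = 79.13 kN/m²
Numerator = 7.3 + 79.13·cos²43.1°·tan33.9° = 7.3 + 79.13·0.5331·0.6720 = 35.649 kPa
Denominator = 79.13·sin43.1°·cos43.1° = 79.13·0.6833·0.7302 = 39.478 kPa
FS = 35.649 / 39.478 = 0.903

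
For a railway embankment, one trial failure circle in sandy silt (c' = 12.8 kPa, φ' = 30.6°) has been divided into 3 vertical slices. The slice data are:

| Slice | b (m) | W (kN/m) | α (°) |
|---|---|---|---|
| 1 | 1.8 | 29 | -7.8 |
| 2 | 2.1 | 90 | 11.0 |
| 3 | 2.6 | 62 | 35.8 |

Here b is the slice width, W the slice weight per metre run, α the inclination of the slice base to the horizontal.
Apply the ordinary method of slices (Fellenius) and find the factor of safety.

FS = 3.85

Ordinary method of slices: FS = Σ[c'·Δl_i + (W_i cosα_i)·tanφ'] / Σ W_i sinα_i, with Δl_i = b_i / cosα_i.
Slice 1: Δl = 1.8/cos(-7.8°) = 1.817 m; N'_1 = 29·cos(-7.8°) = 28.7; c'Δl = 23.26; W sinα = -3.9
Slice 2: Δl = 2.1/cos11.0° = 2.139 m; N'_2 = 90·cos11.0° = 88.3; c'Δl = 27.38; W sinα = 17.2
Slice 3: Δl = 2.6/cos35.8° = 3.206 m; N'_3 = 62·cos35.8° = 50.3; c'Δl = 41.03; W sinα = 36.3
Σc'Δl = 91.7 kN/m; ΣN' = 167.4 kN/m; ΣW sinα = 49.5 kN/m
Resisting = 91.7 + 167.4·tan30.6° = 91.7 + 99.0 = 190.6 kN/m
FS = 190.6 / 49.5 = 3.851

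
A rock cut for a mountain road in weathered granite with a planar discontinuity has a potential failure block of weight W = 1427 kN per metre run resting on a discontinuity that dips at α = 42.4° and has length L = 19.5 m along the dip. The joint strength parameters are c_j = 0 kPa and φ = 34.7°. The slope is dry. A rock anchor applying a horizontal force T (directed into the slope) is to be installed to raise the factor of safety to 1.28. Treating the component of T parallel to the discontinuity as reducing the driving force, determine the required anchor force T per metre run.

Resolving forces along and normal to the sliding plane, with the horizontal anchor force T adding T·sinα to the effective normal force and T·cosα acting up the plane against the driving force:
FS = [c_jL + (W cosα + T sinα) tanφ] / [W sinα − T cosα]
Without the anchor: N' = 1053.8 kN/m, driving T_d = 962.2 kN/m, resisting R = 0·19.5 + 1053.8·tan34.7° = 729.7 kN/m, FS = 0.76.
Setting FS = 1.28 and solving for T:
1.28·(962.2 − T cos42.4°) = 729.7 + T sin42.4°·tan34.7°
T·(sin42.4°·tan34.7° + 1.28·cos42.4°) = 1.28·962.2 − 729.7
T·(0.6743·0.6924 + 1.28·0.7385) = 1231.7 − 729.7 = 502.0
T·1.4121 = 502.0
T = 355.5 kN/m

T = 355 kN/m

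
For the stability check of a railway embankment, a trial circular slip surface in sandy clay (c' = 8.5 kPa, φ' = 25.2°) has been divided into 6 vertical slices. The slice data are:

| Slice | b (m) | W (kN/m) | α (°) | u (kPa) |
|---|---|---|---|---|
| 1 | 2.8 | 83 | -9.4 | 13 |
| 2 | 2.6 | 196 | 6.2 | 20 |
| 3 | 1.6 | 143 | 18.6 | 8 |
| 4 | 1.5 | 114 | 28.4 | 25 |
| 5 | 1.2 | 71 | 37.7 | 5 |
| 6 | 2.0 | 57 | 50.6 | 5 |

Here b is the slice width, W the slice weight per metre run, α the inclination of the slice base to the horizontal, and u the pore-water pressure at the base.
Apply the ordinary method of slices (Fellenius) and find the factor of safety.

FS = 1.64

Ordinary method of slices: FS = Σ[c'·Δl_i + (W_i cosα_i − u_i·Δl_i)·tanφ'] / Σ W_i sinα_i, with Δl_i = b_i / cosα_i.
Slice 1: Δl = 2.8/cos(-9.4°) = 2.838 m; N'_1 = 83·cos(-9.4°) − 13·2.838 = 45.0; c'Δl = 24.12; W sinα = -13.6
Slice 2: Δl = 2.6/cos6.2° = 2.615 m; N'_2 = 196·cos6.2° − 20·2.615 = 142.5; c'Δl = 22.23; W sinα = 21.2
Slice 3: Δl = 1.6/cos18.6° = 1.688 m; N'_3 = 143·cos18.6° − 8·1.688 = 122.0; c'Δl = 14.35; W sinα = 45.6
Slice 4: Δl = 1.5/cos28.4° = 1.705 m; N'_4 = 114·cos28.4° − 25·1.705 = 57.6; c'Δl = 14.49; W sinα = 54.2
Slice 5: Δl = 1.2/cos37.7° = 1.517 m; N'_5 = 71·cos37.7° − 5·1.517 = 48.6; c'Δl = 12.89; W sinα = 43.4
Slice 6: Δl = 2.0/cos50.6° = 3.151 m; N'_6 = 57·cos50.6° − 5·3.151 = 20.4; c'Δl = 26.78; W sinα = 44.0
Σc'Δl = 114.9 kN/m; ΣN' = 436.2 kN/m; ΣW sinα = 194.9 kN/m
Resisting = 114.9 + 436.2·tan25.2° = 114.9 + 205.3 = 320.1 kN/m
FS = 320.1 / 194.9 = 1.643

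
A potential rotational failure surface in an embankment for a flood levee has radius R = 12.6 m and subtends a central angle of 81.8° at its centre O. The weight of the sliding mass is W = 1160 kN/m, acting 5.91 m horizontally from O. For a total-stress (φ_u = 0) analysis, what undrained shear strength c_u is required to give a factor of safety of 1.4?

c_u = 42.3 kPa

FS = c_u·L_a·R / (W·d), so c_u = FS·W·d / (L_a·R).
Arc length L_a = R·θ = 12.6·(81.8°·π/180) = 12.6·1.4277 = 17.99 m
c_u = 1.4·1160·5.91 / (17.99·12.6) = 9597.8 / 226.66 = 42.34 kPa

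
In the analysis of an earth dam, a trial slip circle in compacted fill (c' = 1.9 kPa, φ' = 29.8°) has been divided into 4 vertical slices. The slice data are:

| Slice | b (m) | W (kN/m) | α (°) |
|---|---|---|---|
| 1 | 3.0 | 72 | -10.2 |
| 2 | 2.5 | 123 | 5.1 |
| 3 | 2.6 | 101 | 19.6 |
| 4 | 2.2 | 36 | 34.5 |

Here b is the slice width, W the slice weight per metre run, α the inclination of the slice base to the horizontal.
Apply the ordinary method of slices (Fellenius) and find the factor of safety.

FS = 3.87

Ordinary method of slices: FS = Σ[c'·Δl_i + (W_i cosα_i)·tanφ'] / Σ W_i sinα_i, with Δl_i = b_i / cosα_i.
Slice 1: Δl = 3.0/cos(-10.2°) = 3.048 m; N'_1 = 72·cos(-10.2°) = 70.9; c'Δl = 5.79; W sinα = -12.8
Slice 2: Δl = 2.5/cos5.1° = 2.510 m; N'_2 = 123·cos5.1° = 122.5; c'Δl = 4.77; W sinα = 10.9
Slice 3: Δl = 2.6/cos19.6° = 2.760 m; N'_3 = 101·cos19.6° = 95.1; c'Δl = 5.24; W sinα = 33.9
Slice 4: Δl = 2.2/cos34.5° = 2.669 m; N'_4 = 36·cos34.5° = 29.7; c'Δl = 5.07; W sinα = 20.4
Σc'Δl = 20.9 kN/m; ΣN' = 318.2 kN/m; ΣW sinα = 52.5 kN/m
Resisting = 20.9 + 318.2·tan29.8° = 20.9 + 182.2 = 203.1 kN/m
FS = 203.1 / 52.5 = 3.872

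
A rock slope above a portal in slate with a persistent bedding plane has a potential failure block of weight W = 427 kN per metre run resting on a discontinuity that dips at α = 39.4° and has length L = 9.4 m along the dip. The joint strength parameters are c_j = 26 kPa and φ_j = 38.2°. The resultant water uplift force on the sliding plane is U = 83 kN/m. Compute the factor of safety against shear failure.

FS = 1.62

Resolving the block weight along and normal to the plane and applying the Mohr–Coulomb strength on the joint:
N' = W cosα − U = 427·cos39.4° − 83 = 247.0 kN/m
Driving force T = W sinα = 427·sin39.4° = 271.0 kN/m
Resisting force R = c_j·L + N'·tanφ_j = 26·9.4 + 247.0·tan38.2° = 244.4 + 194.3 = 438.7 kN/m
FS = R / T = 438.7 / 271.0 = 1.619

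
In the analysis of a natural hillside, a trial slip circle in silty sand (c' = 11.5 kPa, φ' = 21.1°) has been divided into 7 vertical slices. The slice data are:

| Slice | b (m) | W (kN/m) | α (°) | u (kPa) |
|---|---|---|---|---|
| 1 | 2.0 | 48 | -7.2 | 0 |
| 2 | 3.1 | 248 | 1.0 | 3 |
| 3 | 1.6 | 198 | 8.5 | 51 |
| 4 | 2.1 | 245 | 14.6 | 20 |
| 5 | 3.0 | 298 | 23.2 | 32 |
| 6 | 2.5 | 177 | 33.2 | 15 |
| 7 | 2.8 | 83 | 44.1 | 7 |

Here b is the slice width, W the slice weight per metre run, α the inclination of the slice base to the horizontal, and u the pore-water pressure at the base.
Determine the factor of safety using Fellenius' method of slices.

FS = 1.57

Ordinary method of slices: FS = Σ[c'·Δl_i + (W_i cosα_i − u_i·Δl_i)·tanφ'] / Σ W_i sinα_i, with Δl_i = b_i / cosα_i.
Slice 1: Δl = 2.0/cos(-7.2°) = 2.016 m; N'_1 = 48·cos(-7.2°) − 0·2.016 = 47.6; c'Δl = 23.18; W sinα = -6.0
Slice 2: Δl = 3.1/cos1.0° = 3.100 m; N'_2 = 248·cos1.0° − 3·3.100 = 238.7; c'Δl = 35.66; W sinα = 4.3
Slice 3: Δl = 1.6/cos8.5° = 1.618 m; N'_3 = 198·cos8.5° − 51·1.618 = 113.3; c'Δl = 18.60; W sinα = 29.3
Slice 4: Δl = 2.1/cos14.6° = 2.170 m; N'_4 = 245·cos14.6° − 20·2.170 = 193.7; c'Δl = 24.96; W sinα = 61.8
Slice 5: Δl = 3.0/cos23.2° = 3.264 m; N'_5 = 298·cos23.2° − 32·3.264 = 169.5; c'Δl = 37.54; W sinα = 117.4
Slice 6: Δl = 2.5/cos33.2° = 2.988 m; N'_6 = 177·cos33.2° − 15·2.988 = 103.3; c'Δl = 34.36; W sinα = 96.9
Slice 7: Δl = 2.8/cos44.1° = 3.899 m; N'_7 = 83·cos44.1° − 7·3.899 = 32.3; c'Δl = 44.84; W sinα = 57.8
Σc'Δl = 219.1 kN/m; ΣN' = 898.3 kN/m; ΣW sinα = 361.4 kN/m
Resisting = 219.1 + 898.3·tan21.1° = 219.1 + 346.6 = 565.8 kN/m
FS = 565.8 / 361.4 = 1.565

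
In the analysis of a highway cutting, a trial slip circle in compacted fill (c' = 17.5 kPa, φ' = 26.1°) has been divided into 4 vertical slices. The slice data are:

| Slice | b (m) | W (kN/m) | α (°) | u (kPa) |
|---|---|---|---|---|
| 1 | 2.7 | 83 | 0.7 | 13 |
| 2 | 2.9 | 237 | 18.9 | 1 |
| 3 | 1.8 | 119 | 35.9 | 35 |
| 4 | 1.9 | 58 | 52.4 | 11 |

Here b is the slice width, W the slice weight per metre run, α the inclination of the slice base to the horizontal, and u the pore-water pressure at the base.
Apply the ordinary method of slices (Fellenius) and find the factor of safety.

Ordinary method of slices: FS = Σ[c'·Δl_i + (W_i cosα_i − u_i·Δl_i)·tanφ'] / Σ W_i sinα_i, with Δl_i = b_i / cosα_i.
Slice 1: Δl = 2.7/cos0.7° = 2.700 m; N'_1 = 83·cos0.7° − 13·2.700 = 47.9; c'Δl = 47.25; W sinα = 1.0
Slice 2: Δl = 2.9/cos18.9° = 3.065 m; N'_2 = 237·cos18.9° − 1·3.065 = 221.2; c'Δl = 53.64; W sinα = 76.8
Slice 3: Δl = 1.8/cos35.9° = 2.222 m; N'_3 = 119·cos35.9° − 35·2.222 = 18.6; c'Δl = 38.89; W sinα = 69.8
Slice 4: Δl = 1.9/cos52.4° = 3.114 m; N'_4 = 58·cos52.4° − 11·3.114 = 1.1; c'Δl = 54.50; W sinα = 46.0
Σc'Δl = 194.3 kN/m; ΣN' = 288.8 kN/m; ΣW sinα = 193.5 kN/m
Resisting = 194.3 + 288.8·tan26.1° = 194.3 + 141.5 = 335.8 kN/m
FS = 335.8 / 193.5 = 1.735

FS = 1.74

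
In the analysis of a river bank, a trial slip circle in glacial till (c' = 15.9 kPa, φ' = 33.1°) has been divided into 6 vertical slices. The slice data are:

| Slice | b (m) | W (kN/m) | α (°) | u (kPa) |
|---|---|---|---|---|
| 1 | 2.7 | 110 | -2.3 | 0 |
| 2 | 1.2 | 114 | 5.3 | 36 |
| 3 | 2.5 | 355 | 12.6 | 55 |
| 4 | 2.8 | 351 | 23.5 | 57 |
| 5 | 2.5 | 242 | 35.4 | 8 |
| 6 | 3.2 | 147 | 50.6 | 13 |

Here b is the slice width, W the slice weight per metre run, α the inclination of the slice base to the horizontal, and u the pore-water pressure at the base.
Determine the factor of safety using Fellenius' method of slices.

Ordinary method of slices: FS = Σ[c'·Δl_i + (W_i cosα_i − u_i·Δl_i)·tanφ'] / Σ W_i sinα_i, with Δl_i = b_i / cosα_i.
Slice 1: Δl = 2.7/cos(-2.3°) = 2.702 m; N'_1 = 110·cos(-2.3°) − 0·2.702 = 109.9; c'Δl = 42.96; W sinα = -4.4
Slice 2: Δl = 1.2/cos5.3° = 1.205 m; N'_2 = 114·cos5.3° − 36·1.205 = 70.1; c'Δl = 19.16; W sinα = 10.5
Slice 3: Δl = 2.5/cos12.6° = 2.562 m; N'_3 = 355·cos12.6° − 55·2.562 = 205.6; c'Δl = 40.73; W sinα = 77.4
Slice 4: Δl = 2.8/cos23.5° = 3.053 m; N'_4 = 351·cos23.5° − 57·3.053 = 147.9; c'Δl = 48.55; W sinα = 140.0
Slice 5: Δl = 2.5/cos35.4° = 3.067 m; N'_5 = 242·cos35.4° − 8·3.067 = 172.7; c'Δl = 48.77; W sinα = 140.2
Slice 6: Δl = 3.2/cos50.6° = 5.042 m; N'_6 = 147·cos50.6° − 13·5.042 = 27.8; c'Δl = 80.16; W sinα = 113.6
Σc'Δl = 280.3 kN/m; ΣN' = 733.9 kN/m; ΣW sinα = 477.3 kN/m
Resisting = 280.3 + 733.9·tan33.1° = 280.3 + 478.4 = 758.8 kN/m
FS = 758.8 / 477.3 = 1.590

FS = 1.59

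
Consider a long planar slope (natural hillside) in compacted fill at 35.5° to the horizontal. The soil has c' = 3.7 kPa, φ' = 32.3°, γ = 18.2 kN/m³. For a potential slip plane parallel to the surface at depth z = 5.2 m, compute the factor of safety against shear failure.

FS = 0.97

For an infinite slope with a slip plane parallel to the surface (no pore pressure): FS = [c' + γz cos²β tanφ'] / [γz sinβ cosβ].
γz = 18.2·5.2 = 94.64 kN/m²
Numerator = 3.7 + 94.64·cos²35.5°·tan32.3° = 3.7 + 94.64·0.6628·0.6322 = 43.354 kPa
Denominator = 94.64·sin35.5°·cos35.5° = 94.64·0.5807·0.8141 = 44.742 kPa
FS = 43.354 / 44.742 = 0.969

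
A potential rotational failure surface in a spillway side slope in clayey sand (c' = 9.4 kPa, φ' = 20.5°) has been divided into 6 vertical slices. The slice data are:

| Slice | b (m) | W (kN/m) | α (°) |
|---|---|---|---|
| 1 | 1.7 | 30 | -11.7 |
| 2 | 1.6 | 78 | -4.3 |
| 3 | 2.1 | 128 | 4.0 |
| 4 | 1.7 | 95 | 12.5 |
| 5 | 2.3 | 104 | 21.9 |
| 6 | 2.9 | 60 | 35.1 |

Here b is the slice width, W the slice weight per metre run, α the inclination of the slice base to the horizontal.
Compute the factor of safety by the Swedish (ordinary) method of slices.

FS = 3.31

Ordinary method of slices: FS = Σ[c'·Δl_i + (W_i cosα_i)·tanφ'] / Σ W_i sinα_i, with Δl_i = b_i / cosα_i.
Slice 1: Δl = 1.7/cos(-11.7°) = 1.736 m; N'_1 = 30·cos(-11.7°) = 29.4; c'Δl = 16.32; W sinα = -6.1
Slice 2: Δl = 1.6/cos(-4.3°) = 1.605 m; N'_2 = 78·cos(-4.3°) = 77.8; c'Δl = 15.08; W sinα = -5.8
Slice 3: Δl = 2.1/cos4.0° = 2.105 m; N'_3 = 128·cos4.0° = 127.7; c'Δl = 19.79; W sinα = 8.9
Slice 4: Δl = 1.7/cos12.5° = 1.741 m; N'_4 = 95·cos12.5° = 92.7; c'Δl = 16.37; W sinα = 20.6
Slice 5: Δl = 2.3/cos21.9° = 2.479 m; N'_5 = 104·cos21.9° = 96.5; c'Δl = 23.30; W sinα = 38.8
Slice 6: Δl = 2.9/cos35.1° = 3.545 m; N'_6 = 60·cos35.1° = 49.1; c'Δl = 33.32; W sinα = 34.5
Σc'Δl = 124.2 kN/m; ΣN' = 473.2 kN/m; ΣW sinα = 90.8 kN/m
Resisting = 124.2 + 473.2·tan20.5° = 124.2 + 176.9 = 301.1 kN/m
FS = 301.1 / 90.8 = 3.314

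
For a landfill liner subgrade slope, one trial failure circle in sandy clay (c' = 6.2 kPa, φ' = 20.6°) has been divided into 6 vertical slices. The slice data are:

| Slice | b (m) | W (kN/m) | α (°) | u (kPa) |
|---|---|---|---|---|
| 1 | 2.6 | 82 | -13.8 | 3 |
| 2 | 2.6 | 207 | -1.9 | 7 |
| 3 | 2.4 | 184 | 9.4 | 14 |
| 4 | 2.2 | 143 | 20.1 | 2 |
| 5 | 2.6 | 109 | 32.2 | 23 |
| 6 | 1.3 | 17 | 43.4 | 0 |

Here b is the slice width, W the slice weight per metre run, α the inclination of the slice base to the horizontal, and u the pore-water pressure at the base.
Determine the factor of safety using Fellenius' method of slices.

Ordinary method of slices: FS = Σ[c'·Δl_i + (W_i cosα_i − u_i·Δl_i)·tanφ'] / Σ W_i sinα_i, with Δl_i = b_i / cosα_i.
Slice 1: Δl = 2.6/cos(-13.8°) = 2.677 m; N'_1 = 82·cos(-13.8°) − 3·2.677 = 71.6; c'Δl = 16.60; W sinα = -19.6
Slice 2: Δl = 2.6/cos(-1.9°) = 2.601 m; N'_2 = 207·cos(-1.9°) − 7·2.601 = 188.7; c'Δl = 16.13; W sinα = -6.9
Slice 3: Δl = 2.4/cos9.4° = 2.433 m; N'_3 = 184·cos9.4° − 14·2.433 = 147.5; c'Δl = 15.08; W sinα = 30.1
Slice 4: Δl = 2.2/cos20.1° = 2.343 m; N'_4 = 143·cos20.1° − 2·2.343 = 129.6; c'Δl = 14.52; W sinα = 49.1
Slice 5: Δl = 2.6/cos32.2° = 3.073 m; N'_5 = 109·cos32.2° − 23·3.073 = 21.6; c'Δl = 19.05; W sinα = 58.1
Slice 6: Δl = 1.3/cos43.4° = 1.789 m; N'_6 = 17·cos43.4° − 0·1.789 = 12.4; c'Δl = 11.09; W sinα = 11.7
Σc'Δl = 92.5 kN/m; ΣN' = 571.3 kN/m; ΣW sinα = 122.5 kN/m
Resisting = 92.5 + 571.3·tan20.6° = 92.5 + 214.7 = 307.2 kN/m
FS = 307.2 / 122.5 = 2.507

FS = 2.51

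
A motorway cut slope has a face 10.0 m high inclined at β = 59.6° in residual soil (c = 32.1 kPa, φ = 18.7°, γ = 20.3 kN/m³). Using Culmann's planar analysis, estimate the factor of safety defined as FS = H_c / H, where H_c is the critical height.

FS = 2.12

H_c = (4c/γ) · sinβ cosφ / [1 − cos(β − φ)]
    = (4·32.1/20.3) · sin59.6°·cos18.7° / [1 − cos40.9°]
    = 6.325 · 0.8170 / 0.2441 = 21.17 m
FS = H_c / H = 21.17 / 10.0 = 2.117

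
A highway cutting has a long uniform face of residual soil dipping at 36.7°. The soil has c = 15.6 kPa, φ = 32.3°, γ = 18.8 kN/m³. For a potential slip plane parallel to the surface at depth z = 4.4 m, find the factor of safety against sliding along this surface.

FS = 1.24

For an infinite slope with a slip plane parallel to the surface (no pore pressure): FS = [c + γz cos²β tanφ] / [γz sinβ cosβ].
γz = 18.8·4.4 = 82.72 kN/m²
Numerator = 15.6 + 82.72·cos²36.7°·tan32.3° = 15.6 + 82.72·0.6428·0.6322 = 49.217 kPa
Denominator = 82.72·sin36.7°·cos36.7° = 82.72·0.5976·0.8018 = 39.636 kPa
FS = 49.217 / 39.636 = 1.242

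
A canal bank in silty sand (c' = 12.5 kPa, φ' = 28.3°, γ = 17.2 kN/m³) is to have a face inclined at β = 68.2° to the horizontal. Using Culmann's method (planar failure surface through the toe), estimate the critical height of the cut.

Culmann's analysis gives the critical failure plane at α_cr = (β + φ')/2 = (68.2 + 28.3)/2 = 48.2°, and the critical height
H_c = (4c'/γ) · sinβ cosφ' / [1 − cos(β − φ')]
    = (4·12.5/17.2) · sin68.2°·cos28.3° / [1 − cos(39.9°)]
    = 2.907 · 0.9285·0.8805 / [1 − 0.7672]
    = 2.907 · 0.8175 / 0.2328
    = 10.21 m

H_c = 10.21 m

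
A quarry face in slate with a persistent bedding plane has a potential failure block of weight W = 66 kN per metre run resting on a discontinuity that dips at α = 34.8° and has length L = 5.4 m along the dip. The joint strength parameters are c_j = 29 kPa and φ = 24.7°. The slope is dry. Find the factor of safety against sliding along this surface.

FS = 4.82

Resolving the block weight along and normal to the plane and applying the Mohr–Coulomb strength on the joint:
N' = W cosα = 66·cos34.8° = 54.2 kN/m
Driving force T = W sinα = 66·sin34.8° = 37.7 kN/m
Resisting force R = c_j·L + N'·tanφ = 29·5.4 + 54.2·tan24.7° = 156.6 + 24.9 = 181.5 kN/m
FS = R / T = 181.5 / 37.7 = 4.819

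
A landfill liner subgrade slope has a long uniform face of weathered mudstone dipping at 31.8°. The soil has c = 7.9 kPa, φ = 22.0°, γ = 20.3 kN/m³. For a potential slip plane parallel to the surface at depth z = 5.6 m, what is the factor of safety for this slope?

For an infinite slope with a slip plane parallel to the surface (no pore pressure): FS = [c + γz cos²β tanφ] / [γz sinβ cosβ].
γz = 20.3·5.6 = 113.68 kN/m²
Numerator = 7.9 + 113.68·cos²31.8°·tan22.0° = 7.9 + 113.68·0.7223·0.4040 = 41.076 kPa
Denominator = 113.68·sin31.8°·cos31.8° = 113.68·0.5270·0.8499 = 50.912 kPa
FS = 41.076 / 50.912 = 0.807

FS = 0.81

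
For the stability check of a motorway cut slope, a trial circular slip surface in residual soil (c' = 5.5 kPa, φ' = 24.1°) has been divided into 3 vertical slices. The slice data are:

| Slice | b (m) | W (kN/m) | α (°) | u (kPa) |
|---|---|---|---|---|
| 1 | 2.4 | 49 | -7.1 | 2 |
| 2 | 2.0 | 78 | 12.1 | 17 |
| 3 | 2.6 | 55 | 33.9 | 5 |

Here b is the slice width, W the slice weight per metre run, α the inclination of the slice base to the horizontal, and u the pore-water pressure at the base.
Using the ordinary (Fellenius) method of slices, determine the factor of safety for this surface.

Ordinary method of slices: FS = Σ[c'·Δl_i + (W_i cosα_i − u_i·Δl_i)·tanφ'] / Σ W_i sinα_i, with Δl_i = b_i / cosα_i.
Slice 1: Δl = 2.4/cos(-7.1°) = 2.419 m; N'_1 = 49·cos(-7.1°) − 2·2.419 = 43.8; c'Δl = 13.30; W sinα = -6.1
Slice 2: Δl = 2.0/cos12.1° = 2.045 m; N'_2 = 78·cos12.1° − 17·2.045 = 41.5; c'Δl = 11.25; W sinα = 16.4
Slice 3: Δl = 2.6/cos33.9° = 3.132 m; N'_3 = 55·cos33.9° − 5·3.132 = 30.0; c'Δl = 17.23; W sinα = 30.7
Σc'Δl = 41.8 kN/m; ΣN' = 115.3 kN/m; ΣW sinα = 41.0 kN/m
Resisting = 41.8 + 115.3·tan24.1° = 41.8 + 51.6 = 93.3 kN/m
FS = 93.3 / 41.0 = 2.278

FS = 2.28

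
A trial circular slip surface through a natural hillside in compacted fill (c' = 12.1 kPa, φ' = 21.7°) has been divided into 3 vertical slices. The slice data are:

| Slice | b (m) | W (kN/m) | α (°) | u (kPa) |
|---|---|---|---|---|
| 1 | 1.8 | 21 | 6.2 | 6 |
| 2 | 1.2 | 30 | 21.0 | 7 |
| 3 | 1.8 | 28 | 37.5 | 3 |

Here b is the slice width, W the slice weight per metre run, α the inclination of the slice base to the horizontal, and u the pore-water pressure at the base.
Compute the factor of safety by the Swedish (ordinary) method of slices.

FS = 2.75

Ordinary method of slices: FS = Σ[c'·Δl_i + (W_i cosα_i − u_i·Δl_i)·tanφ'] / Σ W_i sinα_i, with Δl_i = b_i / cosα_i.
Slice 1: Δl = 1.8/cos6.2° = 1.811 m; N'_1 = 21·cos6.2° − 6·1.811 = 10.0; c'Δl = 21.91; W sinα = 2.3
Slice 2: Δl = 1.2/cos21.0° = 1.285 m; N'_2 = 30·cos21.0° − 7·1.285 = 19.0; c'Δl = 15.55; W sinα = 10.8
Slice 3: Δl = 1.8/cos37.5° = 2.269 m; N'_3 = 28·cos37.5° − 3·2.269 = 15.4; c'Δl = 27.45; W sinα = 17.0
Σc'Δl = 64.9 kN/m; ΣN' = 44.4 kN/m; ΣW sinα = 30.1 kN/m
Resisting = 64.9 + 44.4·tan21.7° = 64.9 + 17.7 = 82.6 kN/m
FS = 82.6 / 30.1 = 2.747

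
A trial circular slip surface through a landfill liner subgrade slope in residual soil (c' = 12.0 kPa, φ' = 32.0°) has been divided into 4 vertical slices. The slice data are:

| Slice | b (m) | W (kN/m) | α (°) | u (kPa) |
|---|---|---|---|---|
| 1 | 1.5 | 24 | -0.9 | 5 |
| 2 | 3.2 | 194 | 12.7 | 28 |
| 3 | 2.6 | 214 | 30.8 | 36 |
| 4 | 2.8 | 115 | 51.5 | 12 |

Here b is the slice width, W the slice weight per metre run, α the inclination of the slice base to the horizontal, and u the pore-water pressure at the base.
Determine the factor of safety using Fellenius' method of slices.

Ordinary method of slices: FS = Σ[c'·Δl_i + (W_i cosα_i − u_i·Δl_i)·tanφ'] / Σ W_i sinα_i, with Δl_i = b_i / cosα_i.
Slice 1: Δl = 1.5/cos(-0.9°) = 1.500 m; N'_1 = 24·cos(-0.9°) − 5·1.500 = 16.5; c'Δl = 18.00; W sinα = -0.4
Slice 2: Δl = 3.2/cos12.7° = 3.280 m; N'_2 = 194·cos12.7° − 28·3.280 = 97.4; c'Δl = 39.36; W sinα = 42.7
Slice 3: Δl = 2.6/cos30.8° = 3.027 m; N'_3 = 214·cos30.8° − 36·3.027 = 74.8; c'Δl = 36.32; W sinα = 109.6
Slice 4: Δl = 2.8/cos51.5° = 4.498 m; N'_4 = 115·cos51.5° − 12·4.498 = 17.6; c'Δl = 53.97; W sinα = 90.0
Σc'Δl = 147.7 kN/m; ΣN' = 206.4 kN/m; ΣW sinα = 241.9 kN/m
Resisting = 147.7 + 206.4·tan32.0° = 147.7 + 129.0 = 276.6 kN/m
FS = 276.6 / 241.9 = 1.144

FS = 1.14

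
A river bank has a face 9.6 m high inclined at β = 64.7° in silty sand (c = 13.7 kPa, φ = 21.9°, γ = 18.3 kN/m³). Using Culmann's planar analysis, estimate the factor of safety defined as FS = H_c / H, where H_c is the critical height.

FS = 0.98

H_c = (4c/γ) · sinβ cosφ / [1 − cos(β − φ)]
    = (4·13.7/18.3) · sin64.7°·cos21.9° / [1 − cos42.8°]
    = 2.995 · 0.8388 / 0.2663 = 9.43 m
FS = H_c / H = 9.43 / 9.6 = 0.983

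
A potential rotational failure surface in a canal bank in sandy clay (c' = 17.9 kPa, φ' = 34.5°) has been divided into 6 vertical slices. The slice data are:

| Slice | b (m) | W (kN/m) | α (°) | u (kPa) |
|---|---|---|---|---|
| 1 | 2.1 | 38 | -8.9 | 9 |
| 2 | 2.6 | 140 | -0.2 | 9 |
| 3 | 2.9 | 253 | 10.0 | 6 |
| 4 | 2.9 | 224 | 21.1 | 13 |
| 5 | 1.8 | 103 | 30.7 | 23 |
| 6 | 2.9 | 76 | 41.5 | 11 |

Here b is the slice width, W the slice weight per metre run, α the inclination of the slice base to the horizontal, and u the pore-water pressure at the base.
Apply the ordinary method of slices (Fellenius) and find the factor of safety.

FS = 3.19

Ordinary method of slices: FS = Σ[c'·Δl_i + (W_i cosα_i − u_i·Δl_i)·tanφ'] / Σ W_i sinα_i, with Δl_i = b_i / cosα_i.
Slice 1: Δl = 2.1/cos(-8.9°) = 2.126 m; N'_1 = 38·cos(-8.9°) − 9·2.126 = 18.4; c'Δl = 38.05; W sinα = -5.9
Slice 2: Δl = 2.6/cos(-0.2°) = 2.600 m; N'_2 = 140·cos(-0.2°) − 9·2.600 = 116.6; c'Δl = 46.54; W sinα = -0.5
Slice 3: Δl = 2.9/cos10.0° = 2.945 m; N'_3 = 253·cos10.0° − 6·2.945 = 231.5; c'Δl = 52.71; W sinα = 43.9
Slice 4: Δl = 2.9/cos21.1° = 3.108 m; N'_4 = 224·cos21.1° − 13·3.108 = 168.6; c'Δl = 55.64; W sinα = 80.6
Slice 5: Δl = 1.8/cos30.7° = 2.093 m; N'_5 = 103·cos30.7° − 23·2.093 = 40.4; c'Δl = 37.47; W sinα = 52.6
Slice 6: Δl = 2.9/cos41.5° = 3.872 m; N'_6 = 76·cos41.5° − 11·3.872 = 14.3; c'Δl = 69.31; W sinα = 50.4
Σc'Δl = 299.7 kN/m; ΣN' = 589.8 kN/m; ΣW sinα = 221.1 kN/m
Resisting = 299.7 + 589.8·tan34.5° = 299.7 + 405.4 = 705.1 kN/m
FS = 705.1 / 221.1 = 3.188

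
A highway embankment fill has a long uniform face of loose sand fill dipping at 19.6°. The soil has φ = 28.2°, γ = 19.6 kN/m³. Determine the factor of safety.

For a dry cohesionless infinite slope the factor of safety is FS = tanφ / tanβ.
FS = tan28.2° / tan19.6° = 0.5362 / 0.3561 = 1.506

FS = 1.51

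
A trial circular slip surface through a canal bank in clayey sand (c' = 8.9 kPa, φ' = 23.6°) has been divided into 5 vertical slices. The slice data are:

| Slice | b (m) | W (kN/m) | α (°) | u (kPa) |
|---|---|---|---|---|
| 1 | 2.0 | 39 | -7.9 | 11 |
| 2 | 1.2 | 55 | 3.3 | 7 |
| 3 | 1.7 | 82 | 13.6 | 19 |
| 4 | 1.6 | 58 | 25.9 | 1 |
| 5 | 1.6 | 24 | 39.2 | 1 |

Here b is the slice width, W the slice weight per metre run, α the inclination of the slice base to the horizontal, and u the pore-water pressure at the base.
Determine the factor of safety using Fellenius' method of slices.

Ordinary method of slices: FS = Σ[c'·Δl_i + (W_i cosα_i − u_i·Δl_i)·tanφ'] / Σ W_i sinα_i, with Δl_i = b_i / cosα_i.
Slice 1: Δl = 2.0/cos(-7.9°) = 2.019 m; N'_1 = 39·cos(-7.9°) − 11·2.019 = 16.4; c'Δl = 17.97; W sinα = -5.4
Slice 2: Δl = 1.2/cos3.3° = 1.202 m; N'_2 = 55·cos3.3° − 7·1.202 = 46.5; c'Δl = 10.70; W sinα = 3.2
Slice 3: Δl = 1.7/cos13.6° = 1.749 m; N'_3 = 82·cos13.6° − 19·1.749 = 46.5; c'Δl = 15.57; W sinα = 19.3
Slice 4: Δl = 1.6/cos25.9° = 1.779 m; N'_4 = 58·cos25.9° − 1·1.779 = 50.4; c'Δl = 15.83; W sinα = 25.3
Slice 5: Δl = 1.6/cos39.2° = 2.065 m; N'_5 = 24·cos39.2° − 1·2.065 = 16.5; c'Δl = 18.38; W sinα = 15.2
Σc'Δl = 78.4 kN/m; ΣN' = 176.3 kN/m; ΣW sinα = 57.6 kN/m
Resisting = 78.4 + 176.3·tan23.6° = 78.4 + 77.0 = 155.5 kN/m
FS = 155.5 / 57.6 = 2.700

FS = 2.70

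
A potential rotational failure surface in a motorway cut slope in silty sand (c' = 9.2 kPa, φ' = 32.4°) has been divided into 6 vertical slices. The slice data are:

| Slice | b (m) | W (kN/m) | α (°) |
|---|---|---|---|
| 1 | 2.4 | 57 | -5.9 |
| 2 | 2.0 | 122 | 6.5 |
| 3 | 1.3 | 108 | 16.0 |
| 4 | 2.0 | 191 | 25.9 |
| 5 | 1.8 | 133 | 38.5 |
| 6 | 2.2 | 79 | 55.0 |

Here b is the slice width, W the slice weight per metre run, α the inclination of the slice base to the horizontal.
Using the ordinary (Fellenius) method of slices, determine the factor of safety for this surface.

Ordinary method of slices: FS = Σ[c'·Δl_i + (W_i cosα_i)·tanφ'] / Σ W_i sinα_i, with Δl_i = b_i / cosα_i.
Slice 1: Δl = 2.4/cos(-5.9°) = 2.413 m; N'_1 = 57·cos(-5.9°) = 56.7; c'Δl = 22.20; W sinα = -5.9
Slice 2: Δl = 2.0/cos6.5° = 2.013 m; N'_2 = 122·cos6.5° = 121.2; c'Δl = 18.52; W sinα = 13.8
Slice 3: Δl = 1.3/cos16.0° = 1.352 m; N'_3 = 108·cos16.0° = 103.8; c'Δl = 12.44; W sinα = 29.8
Slice 4: Δl = 2.0/cos25.9° = 2.223 m; N'_4 = 191·cos25.9° = 171.8; c'Δl = 20.45; W sinα = 83.4
Slice 5: Δl = 1.8/cos38.5° = 2.300 m; N'_5 = 133·cos38.5° = 104.1; c'Δl = 21.16; W sinα = 82.8
Slice 6: Δl = 2.2/cos55.0° = 3.836 m; N'_6 = 79·cos55.0° = 45.3; c'Δl = 35.29; W sinα = 64.7
Σc'Δl = 130.1 kN/m; ΣN' = 602.9 kN/m; ΣW sinα = 268.7 kN/m
Resisting = 130.1 + 602.9·tan32.4° = 130.1 + 382.6 = 512.7 kN/m
FS = 512.7 / 268.7 = 1.908

FS = 1.91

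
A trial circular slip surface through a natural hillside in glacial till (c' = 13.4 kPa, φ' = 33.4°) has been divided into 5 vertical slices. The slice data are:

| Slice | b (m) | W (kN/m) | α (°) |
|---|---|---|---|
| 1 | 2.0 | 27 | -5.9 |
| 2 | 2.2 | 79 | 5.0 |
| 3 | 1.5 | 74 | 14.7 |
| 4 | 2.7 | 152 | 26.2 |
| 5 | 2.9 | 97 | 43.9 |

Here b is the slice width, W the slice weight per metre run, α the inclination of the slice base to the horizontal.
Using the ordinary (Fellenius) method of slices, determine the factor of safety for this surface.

Ordinary method of slices: FS = Σ[c'·Δl_i + (W_i cosα_i)·tanφ'] / Σ W_i sinα_i, with Δl_i = b_i / cosα_i.
Slice 1: Δl = 2.0/cos(-5.9°) = 2.011 m; N'_1 = 27·cos(-5.9°) = 26.9; c'Δl = 26.94; W sinα = -2.8
Slice 2: Δl = 2.2/cos5.0° = 2.208 m; N'_2 = 79·cos5.0° = 78.7; c'Δl = 29.59; W sinα = 6.9
Slice 3: Δl = 1.5/cos14.7° = 1.551 m; N'_3 = 74·cos14.7° = 71.6; c'Δl = 20.78; W sinα = 18.8
Slice 4: Δl = 2.7/cos26.2° = 3.009 m; N'_4 = 152·cos26.2° = 136.4; c'Δl = 40.32; W sinα = 67.1
Slice 5: Δl = 2.9/cos43.9° = 4.025 m; N'_5 = 97·cos43.9° = 69.9; c'Δl = 53.93; W sinα = 67.3
Σc'Δl = 171.6 kN/m; ΣN' = 383.4 kN/m; ΣW sinα = 157.3 kN/m
Resisting = 171.6 + 383.4·tan33.4° = 171.6 + 252.8 = 424.4 kN/m
FS = 424.4 / 157.3 = 2.699

FS = 2.70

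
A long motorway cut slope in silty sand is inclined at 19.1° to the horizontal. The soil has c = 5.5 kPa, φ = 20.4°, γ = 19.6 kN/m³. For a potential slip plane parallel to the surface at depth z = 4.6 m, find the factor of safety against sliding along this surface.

For an infinite slope with a slip plane parallel to the surface (no pore pressure): FS = [c + γz cos²β tanφ] / [γz sinβ cosβ].
γz = 19.6·4.6 = 90.16 kN/m²
Numerator = 5.5 + 90.16·cos²19.1°·tan20.4° = 5.5 + 90.16·0.8929·0.3719 = 35.440 kPa
Denominator = 90.16·sin19.1°·cos19.1° = 90.16·0.3272·0.9449 = 27.878 kPa
FS = 35.440 / 27.878 = 1.271

FS = 1.27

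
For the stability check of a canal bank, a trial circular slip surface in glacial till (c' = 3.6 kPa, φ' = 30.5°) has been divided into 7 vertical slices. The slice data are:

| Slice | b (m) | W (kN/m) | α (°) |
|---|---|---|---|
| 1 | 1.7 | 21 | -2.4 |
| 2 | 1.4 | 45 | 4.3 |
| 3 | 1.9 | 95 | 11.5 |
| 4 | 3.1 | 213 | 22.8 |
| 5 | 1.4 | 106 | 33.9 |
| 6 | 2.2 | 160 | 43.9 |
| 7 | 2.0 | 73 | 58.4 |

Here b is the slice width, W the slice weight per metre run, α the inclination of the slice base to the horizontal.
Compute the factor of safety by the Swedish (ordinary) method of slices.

FS = 1.23

Ordinary method of slices: FS = Σ[c'·Δl_i + (W_i cosα_i)·tanφ'] / Σ W_i sinα_i, with Δl_i = b_i / cosα_i.
Slice 1: Δl = 1.7/cos(-2.4°) = 1.701 m; N'_1 = 21·cos(-2.4°) = 21.0; c'Δl = 6.13; W sinα = -0.9
Slice 2: Δl = 1.4/cos4.3° = 1.404 m; N'_2 = 45·cos4.3° = 44.9; c'Δl = 5.05; W sinα = 3.4
Slice 3: Δl = 1.9/cos11.5° = 1.939 m; N'_3 = 95·cos11.5° = 93.1; c'Δl = 6.98; W sinα = 18.9
Slice 4: Δl = 3.1/cos22.8° = 3.363 m; N'_4 = 213·cos22.8° = 196.4; c'Δl = 12.11; W sinα = 82.5
Slice 5: Δl = 1.4/cos33.9° = 1.687 m; N'_5 = 106·cos33.9° = 88.0; c'Δl = 6.07; W sinα = 59.1
Slice 6: Δl = 2.2/cos43.9° = 3.053 m; N'_6 = 160·cos43.9° = 115.3; c'Δl = 10.99; W sinα = 110.9
Slice 7: Δl = 2.0/cos58.4° = 3.817 m; N'_7 = 73·cos58.4° = 38.3; c'Δl = 13.74; W sinα = 62.2
Σc'Δl = 61.1 kN/m; ΣN' = 596.8 kN/m; ΣW sinα = 336.2 kN/m
Resisting = 61.1 + 596.8·tan30.5° = 61.1 + 351.6 = 412.6 kN/m
FS = 412.6 / 336.2 = 1.227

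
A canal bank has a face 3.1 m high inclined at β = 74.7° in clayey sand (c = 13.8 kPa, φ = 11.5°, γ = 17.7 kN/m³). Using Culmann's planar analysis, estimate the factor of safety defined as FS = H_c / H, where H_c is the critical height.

H_c = (4c/γ) · sinβ cosφ / [1 − cos(β − φ)]
    = (4·13.8/17.7) · sin74.7°·cos11.5° / [1 − cos63.2°]
    = 3.119 · 0.9452 / 0.5491 = 5.37 m
FS = H_c / H = 5.37 / 3.1 = 1.732

FS = 1.73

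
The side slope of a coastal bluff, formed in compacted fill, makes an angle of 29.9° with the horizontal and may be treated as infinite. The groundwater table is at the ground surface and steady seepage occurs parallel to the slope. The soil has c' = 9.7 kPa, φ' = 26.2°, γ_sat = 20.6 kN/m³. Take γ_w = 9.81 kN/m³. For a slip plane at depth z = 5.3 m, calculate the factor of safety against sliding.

With seepage parallel to the slope and the water table at the surface, the effective normal stress on the slip plane uses the buoyant unit weight γ' = γ_sat − γ_w while the driving shear stress uses γ_sat:
FS = [c' + γ' z cos²β tanφ'] / [γ_sat z sinβ cosβ]
γ' = 20.6 − 9.81 = 10.79 kN/m³
Numerator = 9.7 + 10.79·5.3·cos²29.9°·tan26.2° = 9.7 + 10.79·5.3·0.7515·0.4921 = 30.847 kPa
Denominator = 20.6·5.3·sin29.9°·cos29.9° = 20.6·5.3·0.4985·0.8669 = 47.181 kPa
FS = 30.847 / 47.181 = 0.654

FS = 0.65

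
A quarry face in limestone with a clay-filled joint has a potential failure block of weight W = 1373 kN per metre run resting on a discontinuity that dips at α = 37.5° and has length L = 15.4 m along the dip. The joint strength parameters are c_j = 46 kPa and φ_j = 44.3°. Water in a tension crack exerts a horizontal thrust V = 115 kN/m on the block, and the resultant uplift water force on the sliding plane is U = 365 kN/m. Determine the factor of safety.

Resolving the block weight along and normal to the plane and applying the Mohr–Coulomb strength on the joint:
N' = W cosα − U − V sinα = 1373·cos37.5° − 365 − 115·sin37.5° = 654.3 kN/m
Driving force T = W sinα + V cosα = 1373·sin37.5° + 115·cos37.5° = 927.1 kN/m
Resisting force R = c_j·L + N'·tanφ_j = 46·15.4 + 654.3·tan44.3° = 708.4 + 638.5 = 1346.9 kN/m
FS = R / T = 1346.9 / 927.1 = 1.453

FS = 1.45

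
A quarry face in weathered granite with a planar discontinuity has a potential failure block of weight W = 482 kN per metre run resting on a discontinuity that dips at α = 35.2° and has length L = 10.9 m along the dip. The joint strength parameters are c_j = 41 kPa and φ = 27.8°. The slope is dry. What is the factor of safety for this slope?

FS = 2.36

Resolving the block weight along and normal to the plane and applying the Mohr–Coulomb strength on the joint:
N' = W cosα = 482·cos35.2° = 393.9 kN/m
Driving force T = W sinα = 482·sin35.2° = 277.8 kN/m
Resisting force R = c_j·L + N'·tanφ = 41·10.9 + 393.9·tan27.8° = 446.9 + 207.7 = 654.6 kN/m
FS = R / T = 654.6 / 277.8 = 2.356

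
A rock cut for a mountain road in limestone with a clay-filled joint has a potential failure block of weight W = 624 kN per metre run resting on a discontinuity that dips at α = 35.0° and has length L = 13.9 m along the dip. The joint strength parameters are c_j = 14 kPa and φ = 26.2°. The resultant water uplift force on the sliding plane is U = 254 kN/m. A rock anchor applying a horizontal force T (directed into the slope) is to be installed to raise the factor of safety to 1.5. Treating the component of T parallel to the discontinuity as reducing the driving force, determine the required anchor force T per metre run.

T = 143 kN/m

Resolving forces along and normal to the sliding plane, with the horizontal anchor force T adding T·sinα to the effective normal force and T·cosα acting up the plane against the driving force:
FS = [c_jL + (W cosα − U + T sinα) tanφ] / [W sinα − T cosα]
Without the anchor: N' = 257.2 kN/m, driving T_d = 357.9 kN/m, resisting R = 14·13.9 + 257.2·tan26.2° = 321.1 kN/m, FS = 0.90.
Setting FS = 1.5 and solving for T:
1.5·(357.9 − T cos35.0°) = 321.1 + T sin35.0°·tan26.2°
T·(sin35.0°·tan26.2° + 1.5·cos35.0°) = 1.5·357.9 − 321.1
T·(0.5736·0.4921 + 1.5·0.8192) = 536.9 − 321.1 = 215.7
T·1.5110 = 215.7
T = 142.8 kN/m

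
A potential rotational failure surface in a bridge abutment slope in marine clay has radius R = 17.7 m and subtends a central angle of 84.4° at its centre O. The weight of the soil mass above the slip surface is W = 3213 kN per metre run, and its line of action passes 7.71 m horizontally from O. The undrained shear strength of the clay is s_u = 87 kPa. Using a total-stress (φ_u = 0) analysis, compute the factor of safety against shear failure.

FS = 1.62

Taking moments about the centre O, the resisting moment is provided by the undrained shear strength acting along the arc:
Arc length L_a = R·θ = 17.7·(84.4°·π/180) = 17.7·1.4731 = 26.07 m
M_R = s_u·L_a·R = 87·26.07·17.7 = 40150.0 kN·m/m
M_D = W·d = 3213·7.71 = 24772.2 kN·m/m
FS = M_R / M_D = 40150.0 / 24772.2 = 1.621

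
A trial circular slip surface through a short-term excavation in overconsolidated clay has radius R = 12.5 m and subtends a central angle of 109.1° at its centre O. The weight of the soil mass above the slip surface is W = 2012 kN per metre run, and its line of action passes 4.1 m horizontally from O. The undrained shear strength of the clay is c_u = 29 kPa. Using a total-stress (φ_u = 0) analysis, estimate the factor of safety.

Taking moments about the centre O, the resisting moment is provided by the undrained shear strength acting along the arc:
Arc length L_a = R·θ = 12.5·(109.1°·π/180) = 12.5·1.9042 = 23.80 m
M_R = c_u·L_a·R = 29·23.80·12.5 = 8628.2 kN·m/m
M_D = W·d = 2012·4.1 = 8249.2 kN·m/m
FS = M_R / M_D = 8628.2 / 8249.2 = 1.046

FS = 1.05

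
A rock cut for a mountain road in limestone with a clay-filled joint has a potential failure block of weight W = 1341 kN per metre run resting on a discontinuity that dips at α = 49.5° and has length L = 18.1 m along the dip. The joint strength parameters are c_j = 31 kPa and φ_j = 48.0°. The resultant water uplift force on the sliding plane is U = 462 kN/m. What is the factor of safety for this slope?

FS = 1.00

Resolving the block weight along and normal to the plane and applying the Mohr–Coulomb strength on the joint:
N' = W cosα − U = 1341·cos49.5° − 462 = 408.9 kN/m
Driving force T = W sinα = 1341·sin49.5° = 1019.7 kN/m
Resisting force R = c_j·L + N'·tanφ_j = 31·18.1 + 408.9·tan48.0° = 561.1 + 454.1 = 1015.2 kN/m
FS = R / T = 1015.2 / 1019.7 = 0.996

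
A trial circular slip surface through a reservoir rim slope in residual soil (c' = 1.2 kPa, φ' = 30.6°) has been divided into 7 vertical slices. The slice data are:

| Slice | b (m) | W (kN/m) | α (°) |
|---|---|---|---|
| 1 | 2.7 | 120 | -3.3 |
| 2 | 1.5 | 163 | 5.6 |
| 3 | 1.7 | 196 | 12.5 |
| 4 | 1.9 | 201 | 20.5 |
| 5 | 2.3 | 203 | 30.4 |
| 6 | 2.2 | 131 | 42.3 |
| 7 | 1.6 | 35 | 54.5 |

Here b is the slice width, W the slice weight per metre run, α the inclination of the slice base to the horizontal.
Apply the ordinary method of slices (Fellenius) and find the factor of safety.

FS = 1.71

Ordinary method of slices: FS = Σ[c'·Δl_i + (W_i cosα_i)·tanφ'] / Σ W_i sinα_i, with Δl_i = b_i / cosα_i.
Slice 1: Δl = 2.7/cos(-3.3°) = 2.704 m; N'_1 = 120·cos(-3.3°) = 119.8; c'Δl = 3.25; W sinα = -6.9
Slice 2: Δl = 1.5/cos5.6° = 1.507 m; N'_2 = 163·cos5.6° = 162.2; c'Δl = 1.81; W sinα = 15.9
Slice 3: Δl = 1.7/cos12.5° = 1.741 m; N'_3 = 196·cos12.5° = 191.4; c'Δl = 2.09; W sinα = 42.4
Slice 4: Δl = 1.9/cos20.5° = 2.028 m; N'_4 = 201·cos20.5° = 188.3; c'Δl = 2.43; W sinα = 70.4
Slice 5: Δl = 2.3/cos30.4° = 2.667 m; N'_5 = 203·cos30.4° = 175.1; c'Δl = 3.20; W sinα = 102.7
Slice 6: Δl = 2.2/cos42.3° = 2.974 m; N'_6 = 131·cos42.3° = 96.9; c'Δl = 3.57; W sinα = 88.2
Slice 7: Δl = 1.6/cos54.5° = 2.755 m; N'_7 = 35·cos54.5° = 20.3; c'Δl = 3.31; W sinα = 28.5
Σc'Δl = 19.7 kN/m; ΣN' = 954.0 kN/m; ΣW sinα = 341.2 kN/m
Resisting = 19.7 + 954.0·tan30.6° = 19.7 + 564.2 = 583.8 kN/m
FS = 583.8 / 341.2 = 1.711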